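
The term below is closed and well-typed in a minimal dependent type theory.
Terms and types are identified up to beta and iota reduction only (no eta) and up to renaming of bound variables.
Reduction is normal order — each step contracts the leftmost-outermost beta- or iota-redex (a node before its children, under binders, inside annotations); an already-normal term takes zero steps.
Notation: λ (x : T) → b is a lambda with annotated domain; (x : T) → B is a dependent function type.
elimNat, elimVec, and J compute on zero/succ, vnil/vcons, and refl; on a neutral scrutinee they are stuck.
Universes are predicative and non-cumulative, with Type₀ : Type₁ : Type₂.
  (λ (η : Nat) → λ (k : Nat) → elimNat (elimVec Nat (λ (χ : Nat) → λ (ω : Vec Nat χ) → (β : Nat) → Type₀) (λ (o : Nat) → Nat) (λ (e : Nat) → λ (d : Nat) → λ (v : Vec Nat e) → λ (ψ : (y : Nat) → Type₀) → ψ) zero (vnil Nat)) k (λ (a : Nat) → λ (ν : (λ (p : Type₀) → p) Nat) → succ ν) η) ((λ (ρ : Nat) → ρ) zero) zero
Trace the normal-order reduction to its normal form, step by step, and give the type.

reduction (normal order):
  (λ (η : Nat) → λ (k : Nat) → elimNat (elimVec Nat (λ (χ : Nat) → λ (ω : Vec Nat χ) → (β : Nat) → Type₀) (λ (o : Nat) → Nat) (λ (e : Nat) → λ (d : Nat) → λ (v : Vec Nat e) → λ (ψ : (y : Nat) → Type₀) → ψ) zero (vnil Nat)) k (λ (a : Nat) → λ (ν : (λ (p : Type₀) → p) Nat) → succ ν) η) ((λ (ρ : Nat) → ρ) zero) zero
  ~> (λ (η : Nat) → elimNat (elimVec Nat (λ (k : Nat) → λ (χ : Vec Nat k) → (ω : Nat) → Type₀) (λ (β : Nat) → Nat) (λ (o : Nat) → λ (e : Nat) → λ (d : Vec Nat o) → λ (v : (ψ : Nat) → Type₀) → v) zero (vnil Nat)) η (λ (y : Nat) → λ (a : (λ (ν : Type₀) → ν) Nat) → succ a) ((λ (p : Nat) → p) zero)) zero
  ~> elimNat (elimVec Nat (λ (η : Nat) → λ (k : Vec Nat η) → (χ : Nat) → Type₀) (λ (ω : Nat) → Nat) (λ (β : Nat) → λ (o : Nat) → λ (e : Vec Nat β) → λ (d : (v : Nat) → Type₀) → d) zero (vnil Nat)) zero (λ (ψ : Nat) → λ (y : (λ (a : Type₀) → a) Nat) → succ y) ((λ (ν : Nat) → ν) zero)
  ~> elimNat (λ (η : Nat) → Nat) zero (λ (k : Nat) → λ (χ : (λ (ω : Type₀) → ω) Nat) → succ χ) ((λ (β : Nat) → β) zero)
  ~> elimNat (λ (η : Nat) → Nat) zero (λ (k : Nat) → λ (χ : Nat) → succ χ) ((λ (ω : Nat) → ω) zero)
  ~> elimNat (λ (η : Nat) → Nat) zero (λ (k : Nat) → λ (χ : Nat) → succ χ) zero
  ~> zero
type:
  Nat


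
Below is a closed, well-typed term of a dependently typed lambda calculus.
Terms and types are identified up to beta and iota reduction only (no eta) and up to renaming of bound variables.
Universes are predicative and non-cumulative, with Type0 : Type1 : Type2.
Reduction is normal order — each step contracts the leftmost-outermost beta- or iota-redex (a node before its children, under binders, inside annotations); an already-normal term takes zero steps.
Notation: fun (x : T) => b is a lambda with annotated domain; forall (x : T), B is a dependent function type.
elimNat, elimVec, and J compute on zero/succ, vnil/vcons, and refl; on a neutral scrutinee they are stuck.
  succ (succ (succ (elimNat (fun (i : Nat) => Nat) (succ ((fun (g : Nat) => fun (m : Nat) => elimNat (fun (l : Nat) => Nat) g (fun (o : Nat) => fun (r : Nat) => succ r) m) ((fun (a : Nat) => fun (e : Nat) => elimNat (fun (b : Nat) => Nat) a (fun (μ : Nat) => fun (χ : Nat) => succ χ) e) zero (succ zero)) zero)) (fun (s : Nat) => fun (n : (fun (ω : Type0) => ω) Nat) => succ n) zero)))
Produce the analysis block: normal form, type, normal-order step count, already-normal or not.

resulting normal form:
  succ (succ (succ (succ (succ zero))))
type:
  Nat
normal-order step count: 10
term was already normal: no
first contracted redex: an elimNat iota-redex


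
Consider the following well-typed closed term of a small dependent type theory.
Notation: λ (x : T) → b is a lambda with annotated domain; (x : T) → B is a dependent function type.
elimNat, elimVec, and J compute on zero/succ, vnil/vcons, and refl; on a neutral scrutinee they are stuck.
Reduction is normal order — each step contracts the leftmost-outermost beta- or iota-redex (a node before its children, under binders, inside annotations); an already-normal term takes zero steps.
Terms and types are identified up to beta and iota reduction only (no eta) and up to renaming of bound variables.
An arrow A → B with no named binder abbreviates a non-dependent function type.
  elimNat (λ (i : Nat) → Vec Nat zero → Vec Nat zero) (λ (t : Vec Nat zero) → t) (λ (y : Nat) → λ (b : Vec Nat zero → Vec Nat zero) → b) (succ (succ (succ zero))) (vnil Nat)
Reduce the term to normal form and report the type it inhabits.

resulting normal form:
  vnil Nat
the term's type:
  Vec Nat zero


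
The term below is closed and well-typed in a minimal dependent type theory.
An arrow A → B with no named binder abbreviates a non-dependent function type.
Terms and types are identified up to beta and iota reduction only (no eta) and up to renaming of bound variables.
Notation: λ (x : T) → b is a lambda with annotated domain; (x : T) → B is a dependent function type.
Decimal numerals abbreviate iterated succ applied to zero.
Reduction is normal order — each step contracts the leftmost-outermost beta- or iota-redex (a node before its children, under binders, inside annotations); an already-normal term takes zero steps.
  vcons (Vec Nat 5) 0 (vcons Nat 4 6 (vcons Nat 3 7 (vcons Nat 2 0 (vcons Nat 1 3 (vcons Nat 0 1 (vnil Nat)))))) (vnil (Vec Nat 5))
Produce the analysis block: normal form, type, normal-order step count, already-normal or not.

reduced normal form:
  vcons (Vec Nat 5) 0 (vcons Nat 4 6 (vcons Nat 3 7 (vcons Nat 2 0 (vcons Nat 1 3 (vcons Nat 0 1 (vnil Nat)))))) (vnil (Vec Nat 5))
inferred type:
  Vec (Vec Nat 5) 1
normal-order step count: 0
term was already normal: yes


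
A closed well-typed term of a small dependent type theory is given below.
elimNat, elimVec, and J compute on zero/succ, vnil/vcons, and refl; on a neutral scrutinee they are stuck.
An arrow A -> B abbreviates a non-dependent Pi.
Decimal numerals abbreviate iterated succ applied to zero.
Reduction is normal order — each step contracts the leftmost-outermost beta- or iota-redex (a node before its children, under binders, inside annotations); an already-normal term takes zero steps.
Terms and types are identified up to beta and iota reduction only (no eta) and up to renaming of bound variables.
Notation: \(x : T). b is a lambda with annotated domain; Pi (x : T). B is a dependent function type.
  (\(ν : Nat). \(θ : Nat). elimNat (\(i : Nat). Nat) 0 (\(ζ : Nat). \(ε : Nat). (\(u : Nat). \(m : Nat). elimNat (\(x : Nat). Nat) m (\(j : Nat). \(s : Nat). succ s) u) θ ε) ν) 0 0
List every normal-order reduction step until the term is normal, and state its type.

normal-order reduction:
  (\(ν : Nat). \(θ : Nat). elimNat (\(i : Nat). Nat) 0 (\(ζ : Nat). \(ε : Nat). (\(u : Nat). \(m : Nat). elimNat (\(x : Nat). Nat) m (\(j : Nat). \(s : Nat). succ s) u) θ ε) ν) 0 0
  ~> (\(ν : Nat). elimNat (\(θ : Nat). Nat) 0 (\(i : Nat). \(ζ : Nat). (\(ε : Nat). \(u : Nat). elimNat (\(m : Nat). Nat) u (\(x : Nat). \(j : Nat). succ j) ε) ν ζ) 0) 0
  ~> elimNat (\(ν : Nat). Nat) 0 (\(θ : Nat). \(i : Nat). (\(ζ : Nat). \(ε : Nat). elimNat (\(u : Nat). Nat) ε (\(m : Nat). \(x : Nat). succ x) ζ) 0 i) 0
  ~> 0
inferred type:
  Nat


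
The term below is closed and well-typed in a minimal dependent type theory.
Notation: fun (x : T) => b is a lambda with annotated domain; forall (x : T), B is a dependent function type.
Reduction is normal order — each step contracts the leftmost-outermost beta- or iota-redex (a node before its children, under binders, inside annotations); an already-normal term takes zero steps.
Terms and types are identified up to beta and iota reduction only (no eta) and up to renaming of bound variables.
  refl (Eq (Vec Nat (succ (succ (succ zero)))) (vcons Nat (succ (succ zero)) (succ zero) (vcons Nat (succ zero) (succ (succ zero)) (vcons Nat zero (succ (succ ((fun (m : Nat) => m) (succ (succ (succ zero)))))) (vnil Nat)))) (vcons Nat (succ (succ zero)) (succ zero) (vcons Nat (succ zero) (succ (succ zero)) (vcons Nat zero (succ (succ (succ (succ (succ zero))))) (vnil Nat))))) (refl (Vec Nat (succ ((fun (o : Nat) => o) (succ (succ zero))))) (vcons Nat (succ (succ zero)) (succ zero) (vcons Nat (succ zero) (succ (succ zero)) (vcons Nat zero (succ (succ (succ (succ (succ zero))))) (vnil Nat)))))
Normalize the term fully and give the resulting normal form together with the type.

reduced normal form:
  refl (Eq (Vec Nat (succ (succ (succ zero)))) (vcons Nat (succ (succ zero)) (succ zero) (vcons Nat (succ zero) (succ (succ zero)) (vcons Nat zero (succ (succ (succ (succ (succ zero))))) (vnil Nat)))) (vcons Nat (succ (succ zero)) (succ zero) (vcons Nat (succ zero) (succ (succ zero)) (vcons Nat zero (succ (succ (succ (succ (succ zero))))) (vnil Nat))))) (refl (Vec Nat (succ (succ (succ zero)))) (vcons Nat (succ (succ zero)) (succ zero) (vcons Nat (succ zero) (succ (succ zero)) (vcons Nat zero (succ (succ (succ (succ (succ zero))))) (vnil Nat)))))
type:
  Eq (Eq (Vec Nat (succ (succ (succ zero)))) (vcons Nat (succ (succ zero)) (succ zero) (vcons Nat (succ zero) (succ (succ zero)) (vcons Nat zero (succ (succ (succ (succ (succ zero))))) (vnil Nat)))) (vcons Nat (succ (succ zero)) (succ zero) (vcons Nat (succ zero) (succ (succ zero)) (vcons Nat zero (succ (succ (succ (succ (succ zero))))) (vnil Nat))))) (refl (Vec Nat (succ (succ (succ zero)))) (vcons Nat (succ (succ zero)) (succ zero) (vcons Nat (succ zero) (succ (succ zero)) (vcons Nat zero (succ (succ (succ (succ (succ zero))))) (vnil Nat))))) (refl (Vec Nat (succ (succ (succ zero)))) (vcons Nat (succ (succ zero)) (succ zero) (vcons Nat (succ zero) (succ (succ zero)) (vcons Nat zero (succ (succ (succ (succ (succ zero))))) (vnil Nat)))))
observation: the leftmost-outermost redex is a beta-redex, and normalization takes 2 steps.


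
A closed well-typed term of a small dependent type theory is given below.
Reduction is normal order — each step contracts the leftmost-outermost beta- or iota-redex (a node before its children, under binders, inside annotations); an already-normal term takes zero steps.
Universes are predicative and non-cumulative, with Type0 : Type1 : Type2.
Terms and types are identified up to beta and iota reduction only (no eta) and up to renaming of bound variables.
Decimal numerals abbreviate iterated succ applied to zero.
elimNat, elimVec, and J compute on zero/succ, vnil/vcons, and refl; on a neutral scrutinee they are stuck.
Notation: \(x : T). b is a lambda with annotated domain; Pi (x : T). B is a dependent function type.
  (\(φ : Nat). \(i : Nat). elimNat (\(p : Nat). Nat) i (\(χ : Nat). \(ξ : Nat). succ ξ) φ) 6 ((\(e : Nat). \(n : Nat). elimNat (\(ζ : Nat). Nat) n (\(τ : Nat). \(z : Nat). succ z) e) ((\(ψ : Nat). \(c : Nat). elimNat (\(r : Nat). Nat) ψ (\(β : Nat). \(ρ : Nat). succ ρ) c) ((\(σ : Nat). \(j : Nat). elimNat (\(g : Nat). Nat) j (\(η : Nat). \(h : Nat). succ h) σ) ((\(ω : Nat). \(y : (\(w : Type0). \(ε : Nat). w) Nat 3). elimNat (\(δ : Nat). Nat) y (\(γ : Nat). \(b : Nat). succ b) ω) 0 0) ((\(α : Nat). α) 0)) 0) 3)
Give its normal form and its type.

normal form:
  9
type:
  Nat


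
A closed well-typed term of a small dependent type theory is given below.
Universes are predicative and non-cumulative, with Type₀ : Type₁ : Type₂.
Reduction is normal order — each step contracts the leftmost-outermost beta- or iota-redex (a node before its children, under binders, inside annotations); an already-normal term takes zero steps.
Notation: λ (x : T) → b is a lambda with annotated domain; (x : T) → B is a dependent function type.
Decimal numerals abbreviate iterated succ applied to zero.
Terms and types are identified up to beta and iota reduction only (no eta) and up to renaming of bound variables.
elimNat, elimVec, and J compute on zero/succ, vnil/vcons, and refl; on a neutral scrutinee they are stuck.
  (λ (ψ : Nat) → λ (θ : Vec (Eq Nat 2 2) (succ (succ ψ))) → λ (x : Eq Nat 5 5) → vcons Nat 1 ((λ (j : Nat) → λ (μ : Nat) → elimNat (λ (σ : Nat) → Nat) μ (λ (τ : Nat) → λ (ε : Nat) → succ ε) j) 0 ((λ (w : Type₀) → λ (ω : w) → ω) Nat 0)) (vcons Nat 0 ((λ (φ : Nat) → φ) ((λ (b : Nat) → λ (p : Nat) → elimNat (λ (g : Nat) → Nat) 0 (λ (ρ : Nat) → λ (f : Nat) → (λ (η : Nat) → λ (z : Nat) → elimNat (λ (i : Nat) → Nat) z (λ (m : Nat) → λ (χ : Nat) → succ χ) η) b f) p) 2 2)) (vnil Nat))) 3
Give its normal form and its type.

reduced normal form:
  λ (ψ : Vec (Eq Nat 2 2) 5) → λ (θ : Eq Nat 5 5) → vcons Nat 1 0 (vcons Nat 0 4 (vnil Nat))
the term's type:
  (ψ : Vec (Eq Nat 2 2) 5) → (θ : Eq Nat 5 5) → Vec Nat 2
observation: 34 normal-order steps separate the term from its normal form.


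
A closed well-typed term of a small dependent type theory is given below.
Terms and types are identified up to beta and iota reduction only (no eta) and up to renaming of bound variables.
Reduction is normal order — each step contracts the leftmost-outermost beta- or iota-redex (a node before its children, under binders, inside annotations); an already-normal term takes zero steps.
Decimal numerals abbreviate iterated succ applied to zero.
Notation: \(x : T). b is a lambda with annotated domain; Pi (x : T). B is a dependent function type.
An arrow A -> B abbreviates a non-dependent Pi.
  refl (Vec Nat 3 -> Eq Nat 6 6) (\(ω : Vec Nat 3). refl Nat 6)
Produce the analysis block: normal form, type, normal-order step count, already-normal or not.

resulting normal form:
  refl (Vec Nat 3 -> Eq Nat 6 6) (\(ω : Vec Nat 3). refl Nat 6)
the term's type:
  Eq (Vec Nat 3 -> Eq Nat 6 6) (\(ω : Vec Nat 3). refl Nat 6) (\(γ : Vec Nat 3). refl Nat 6)
steps to reach normal form (normal order): 0
already normal: yes


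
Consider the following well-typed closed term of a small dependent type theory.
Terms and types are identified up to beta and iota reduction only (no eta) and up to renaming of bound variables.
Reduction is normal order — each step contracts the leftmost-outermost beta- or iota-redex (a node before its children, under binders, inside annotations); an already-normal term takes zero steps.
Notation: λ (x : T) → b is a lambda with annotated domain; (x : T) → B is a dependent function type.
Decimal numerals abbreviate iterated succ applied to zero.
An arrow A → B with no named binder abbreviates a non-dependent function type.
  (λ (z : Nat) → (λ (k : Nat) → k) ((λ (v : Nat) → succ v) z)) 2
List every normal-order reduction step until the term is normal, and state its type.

normal-order reduction sequence:
  (λ (z : Nat) → (λ (k : Nat) → k) ((λ (v : Nat) → succ v) z)) 2
  ~> (λ (z : Nat) → z) ((λ (k : Nat) → succ k) 2)
  ~> (λ (z : Nat) → succ z) 2
  ~> 3
type:
  Nat


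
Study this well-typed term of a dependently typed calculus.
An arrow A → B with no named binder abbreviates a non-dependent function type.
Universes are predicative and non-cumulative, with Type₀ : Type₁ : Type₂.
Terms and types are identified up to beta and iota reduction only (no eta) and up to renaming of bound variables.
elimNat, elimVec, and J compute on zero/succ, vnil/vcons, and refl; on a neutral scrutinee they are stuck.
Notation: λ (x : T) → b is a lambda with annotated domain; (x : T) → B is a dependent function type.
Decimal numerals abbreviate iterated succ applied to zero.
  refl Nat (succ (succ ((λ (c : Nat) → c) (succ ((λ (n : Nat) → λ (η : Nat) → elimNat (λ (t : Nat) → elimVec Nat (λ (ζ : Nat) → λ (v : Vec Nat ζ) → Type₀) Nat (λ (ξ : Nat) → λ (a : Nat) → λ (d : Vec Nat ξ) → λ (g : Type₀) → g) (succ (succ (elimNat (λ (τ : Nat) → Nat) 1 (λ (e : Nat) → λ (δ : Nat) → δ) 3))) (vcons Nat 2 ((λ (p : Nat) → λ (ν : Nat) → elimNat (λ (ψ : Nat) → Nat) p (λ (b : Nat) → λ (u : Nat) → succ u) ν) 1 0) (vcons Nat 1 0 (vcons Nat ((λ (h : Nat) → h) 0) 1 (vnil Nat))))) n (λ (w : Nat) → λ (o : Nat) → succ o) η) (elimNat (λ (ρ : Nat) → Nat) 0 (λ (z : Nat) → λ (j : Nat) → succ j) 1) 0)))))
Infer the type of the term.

inferred type:
  Eq Nat 4 4


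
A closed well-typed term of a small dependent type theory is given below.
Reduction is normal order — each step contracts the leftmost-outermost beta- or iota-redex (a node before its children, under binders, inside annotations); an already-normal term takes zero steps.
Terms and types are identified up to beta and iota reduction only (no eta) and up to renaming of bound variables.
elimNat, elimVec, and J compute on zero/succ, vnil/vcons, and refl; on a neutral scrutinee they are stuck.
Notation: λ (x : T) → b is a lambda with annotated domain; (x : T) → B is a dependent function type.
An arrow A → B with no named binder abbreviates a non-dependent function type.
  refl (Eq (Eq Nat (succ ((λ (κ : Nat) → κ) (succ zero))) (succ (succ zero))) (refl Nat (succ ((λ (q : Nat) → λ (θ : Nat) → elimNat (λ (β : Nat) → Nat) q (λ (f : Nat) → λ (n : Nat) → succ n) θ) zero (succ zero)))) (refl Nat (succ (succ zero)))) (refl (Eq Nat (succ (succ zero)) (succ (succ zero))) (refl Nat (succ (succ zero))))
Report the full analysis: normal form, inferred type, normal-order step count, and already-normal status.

reduced normal form:
  refl (Eq (Eq Nat (succ (succ zero)) (succ (succ zero))) (refl Nat (succ (succ zero))) (refl Nat (succ (succ zero)))) (refl (Eq Nat (succ (succ zero)) (succ (succ zero))) (refl Nat (succ (succ zero))))
the term's type:
  Eq (Eq (Eq Nat (succ (succ zero)) (succ (succ zero))) (refl Nat (succ (succ zero))) (refl Nat (succ (succ zero)))) (refl (Eq Nat (succ (succ zero)) (succ (succ zero))) (refl Nat (succ (succ zero)))) (refl (Eq Nat (succ (succ zero)) (succ (succ zero))) (refl Nat (succ (succ zero))))
reduction steps (normal order): 7
already normal: no
first redex: a beta-redex


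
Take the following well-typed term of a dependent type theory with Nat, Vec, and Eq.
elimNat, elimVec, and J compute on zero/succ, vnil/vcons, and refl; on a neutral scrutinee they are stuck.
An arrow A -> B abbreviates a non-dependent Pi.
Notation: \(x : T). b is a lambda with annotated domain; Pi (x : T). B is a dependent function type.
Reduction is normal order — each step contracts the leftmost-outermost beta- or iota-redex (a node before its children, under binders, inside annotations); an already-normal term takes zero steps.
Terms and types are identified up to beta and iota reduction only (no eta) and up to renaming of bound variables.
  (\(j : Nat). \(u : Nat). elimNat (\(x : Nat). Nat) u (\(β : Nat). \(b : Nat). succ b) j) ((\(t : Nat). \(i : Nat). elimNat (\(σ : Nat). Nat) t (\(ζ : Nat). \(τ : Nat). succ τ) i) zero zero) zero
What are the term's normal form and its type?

normal form:
  zero
type:
  Nat
observation: the leftmost-outermost redex is a beta-redex, and normalization takes 6 steps.


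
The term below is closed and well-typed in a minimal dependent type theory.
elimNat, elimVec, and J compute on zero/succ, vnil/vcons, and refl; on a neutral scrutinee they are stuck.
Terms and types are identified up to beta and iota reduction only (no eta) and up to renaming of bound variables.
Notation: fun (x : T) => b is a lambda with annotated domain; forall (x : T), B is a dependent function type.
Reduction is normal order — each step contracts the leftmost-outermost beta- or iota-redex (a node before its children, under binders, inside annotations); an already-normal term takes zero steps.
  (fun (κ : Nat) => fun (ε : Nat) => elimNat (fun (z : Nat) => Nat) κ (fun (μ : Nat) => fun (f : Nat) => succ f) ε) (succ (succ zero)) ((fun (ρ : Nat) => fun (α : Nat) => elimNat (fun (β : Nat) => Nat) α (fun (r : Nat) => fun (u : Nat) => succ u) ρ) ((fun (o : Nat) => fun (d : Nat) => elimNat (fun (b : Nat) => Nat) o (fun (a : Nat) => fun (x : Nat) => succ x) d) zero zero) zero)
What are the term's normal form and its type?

normal form:
  succ (succ zero)
the term's type:
  Nat


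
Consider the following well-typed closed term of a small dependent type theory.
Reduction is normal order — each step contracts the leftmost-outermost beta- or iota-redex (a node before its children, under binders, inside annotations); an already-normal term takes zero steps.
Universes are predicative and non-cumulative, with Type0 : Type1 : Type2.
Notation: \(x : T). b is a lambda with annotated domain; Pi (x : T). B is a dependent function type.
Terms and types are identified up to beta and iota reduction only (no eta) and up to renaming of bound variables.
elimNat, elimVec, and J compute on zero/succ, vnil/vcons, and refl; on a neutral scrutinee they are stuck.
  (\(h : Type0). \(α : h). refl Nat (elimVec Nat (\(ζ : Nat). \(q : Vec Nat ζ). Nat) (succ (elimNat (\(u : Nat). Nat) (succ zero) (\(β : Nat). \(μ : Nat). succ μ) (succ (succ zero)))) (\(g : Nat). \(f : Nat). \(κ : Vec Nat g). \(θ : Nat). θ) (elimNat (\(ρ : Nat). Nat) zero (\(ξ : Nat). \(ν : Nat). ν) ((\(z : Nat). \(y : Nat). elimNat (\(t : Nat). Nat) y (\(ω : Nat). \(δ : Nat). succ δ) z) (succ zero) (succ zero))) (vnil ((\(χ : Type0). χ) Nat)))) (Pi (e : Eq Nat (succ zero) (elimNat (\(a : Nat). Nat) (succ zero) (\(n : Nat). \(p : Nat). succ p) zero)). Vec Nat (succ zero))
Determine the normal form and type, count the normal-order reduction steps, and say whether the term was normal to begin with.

reduced normal form:
  \(h : Pi (α : Eq Nat (succ zero) (succ zero)). Vec Nat (succ zero)). refl Nat (succ (succ (succ (succ zero))))
inferred type:
  Pi (h : Pi (α : Eq Nat (succ zero) (succ zero)). Vec Nat (succ zero)). Eq Nat (succ (succ (succ (succ zero)))) (succ (succ (succ (succ zero))))
reduction steps (normal order): 10
started in normal form: no
first contracted redex: a beta-redex


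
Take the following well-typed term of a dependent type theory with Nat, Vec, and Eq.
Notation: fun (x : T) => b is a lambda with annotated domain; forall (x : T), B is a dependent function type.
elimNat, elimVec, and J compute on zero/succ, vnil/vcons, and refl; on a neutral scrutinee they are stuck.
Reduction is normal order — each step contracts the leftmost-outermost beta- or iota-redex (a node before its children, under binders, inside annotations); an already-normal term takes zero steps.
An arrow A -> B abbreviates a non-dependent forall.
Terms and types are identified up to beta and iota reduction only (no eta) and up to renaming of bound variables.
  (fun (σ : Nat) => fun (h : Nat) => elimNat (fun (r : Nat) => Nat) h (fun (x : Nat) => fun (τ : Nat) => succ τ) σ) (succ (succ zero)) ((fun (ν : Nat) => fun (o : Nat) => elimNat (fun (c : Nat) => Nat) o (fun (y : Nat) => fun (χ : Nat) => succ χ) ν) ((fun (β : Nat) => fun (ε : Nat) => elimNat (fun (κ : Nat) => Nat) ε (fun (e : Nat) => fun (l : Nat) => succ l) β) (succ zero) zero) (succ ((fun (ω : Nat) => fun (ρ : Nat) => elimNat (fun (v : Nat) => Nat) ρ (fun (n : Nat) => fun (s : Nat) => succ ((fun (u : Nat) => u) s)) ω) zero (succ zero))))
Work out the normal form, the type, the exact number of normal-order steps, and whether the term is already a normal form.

reduced normal form:
  succ (succ (succ (succ (succ zero))))
the term's type:
  Nat
steps to reach normal form (normal order): 24
started in normal form: no
first redex: a beta-redex


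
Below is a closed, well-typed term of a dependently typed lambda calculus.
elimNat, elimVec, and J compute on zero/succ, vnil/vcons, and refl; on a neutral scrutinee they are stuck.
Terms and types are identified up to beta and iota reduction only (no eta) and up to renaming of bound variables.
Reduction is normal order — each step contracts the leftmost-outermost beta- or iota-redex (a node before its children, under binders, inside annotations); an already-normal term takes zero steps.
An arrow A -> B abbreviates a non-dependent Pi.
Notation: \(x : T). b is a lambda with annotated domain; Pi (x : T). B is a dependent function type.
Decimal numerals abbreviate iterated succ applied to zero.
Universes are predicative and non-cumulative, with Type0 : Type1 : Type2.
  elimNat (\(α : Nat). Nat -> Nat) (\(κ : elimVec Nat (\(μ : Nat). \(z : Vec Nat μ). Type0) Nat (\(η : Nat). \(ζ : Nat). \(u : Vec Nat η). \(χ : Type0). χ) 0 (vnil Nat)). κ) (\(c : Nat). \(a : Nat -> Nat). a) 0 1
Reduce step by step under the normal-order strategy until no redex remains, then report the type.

normal-order reduction sequence:
  elimNat (\(α : Nat). Nat -> Nat) (\(κ : elimVec Nat (\(μ : Nat). \(z : Vec Nat μ). Type0) Nat (\(η : Nat). \(ζ : Nat). \(u : Vec Nat η). \(χ : Type0). χ) 0 (vnil Nat)). κ) (\(c : Nat). \(a : Nat -> Nat). a) 0 1
  ~> (\(α : elimVec Nat (\(κ : Nat). \(μ : Vec Nat κ). Type0) Nat (\(z : Nat). \(η : Nat). \(ζ : Vec Nat z). \(u : Type0). u) 0 (vnil Nat)). α) 1
  ~> 1
type:
  Nat


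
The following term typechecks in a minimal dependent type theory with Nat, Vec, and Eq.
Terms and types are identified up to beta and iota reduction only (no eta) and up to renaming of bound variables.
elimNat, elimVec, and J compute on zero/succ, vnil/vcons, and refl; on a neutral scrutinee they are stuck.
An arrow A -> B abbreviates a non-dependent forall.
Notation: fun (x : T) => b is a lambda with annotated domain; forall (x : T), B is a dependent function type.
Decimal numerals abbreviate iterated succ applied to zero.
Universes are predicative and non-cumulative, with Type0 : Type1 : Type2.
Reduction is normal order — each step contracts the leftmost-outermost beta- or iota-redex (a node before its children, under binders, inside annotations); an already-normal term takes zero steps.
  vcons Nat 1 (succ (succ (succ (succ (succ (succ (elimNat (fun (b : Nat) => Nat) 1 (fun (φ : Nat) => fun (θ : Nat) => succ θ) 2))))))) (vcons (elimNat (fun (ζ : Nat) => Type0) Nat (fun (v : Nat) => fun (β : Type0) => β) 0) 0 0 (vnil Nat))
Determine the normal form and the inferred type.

reduced normal form:
  vcons Nat 1 9 (vcons Nat 0 0 (vnil Nat))
the term's type:
  Vec Nat 2


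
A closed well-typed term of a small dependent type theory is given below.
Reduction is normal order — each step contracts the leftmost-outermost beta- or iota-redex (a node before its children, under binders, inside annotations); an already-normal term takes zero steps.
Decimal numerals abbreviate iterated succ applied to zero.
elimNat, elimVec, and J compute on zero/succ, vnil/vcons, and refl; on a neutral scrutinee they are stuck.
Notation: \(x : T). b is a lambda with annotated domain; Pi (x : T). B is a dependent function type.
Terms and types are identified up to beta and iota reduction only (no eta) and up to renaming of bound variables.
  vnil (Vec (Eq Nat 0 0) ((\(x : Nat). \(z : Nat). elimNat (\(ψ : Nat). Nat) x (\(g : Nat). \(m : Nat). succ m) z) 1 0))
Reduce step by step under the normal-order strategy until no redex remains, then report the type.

normal-order reduction:
  vnil (Vec (Eq Nat 0 0) ((\(x : Nat). \(z : Nat). elimNat (\(ψ : Nat). Nat) x (\(g : Nat). \(m : Nat). succ m) z) 1 0))
  ~> vnil (Vec (Eq Nat 0 0) ((\(x : Nat). elimNat (\(z : Nat). Nat) 1 (\(ψ : Nat). \(g : Nat). succ g) x) 0))
  ~> vnil (Vec (Eq Nat 0 0) (elimNat (\(x : Nat). Nat) 1 (\(z : Nat). \(ψ : Nat). succ ψ) 0))
  ~> vnil (Vec (Eq Nat 0 0) 1)
inferred type:
  Vec (Vec (Eq Nat 0 0) 1) 0


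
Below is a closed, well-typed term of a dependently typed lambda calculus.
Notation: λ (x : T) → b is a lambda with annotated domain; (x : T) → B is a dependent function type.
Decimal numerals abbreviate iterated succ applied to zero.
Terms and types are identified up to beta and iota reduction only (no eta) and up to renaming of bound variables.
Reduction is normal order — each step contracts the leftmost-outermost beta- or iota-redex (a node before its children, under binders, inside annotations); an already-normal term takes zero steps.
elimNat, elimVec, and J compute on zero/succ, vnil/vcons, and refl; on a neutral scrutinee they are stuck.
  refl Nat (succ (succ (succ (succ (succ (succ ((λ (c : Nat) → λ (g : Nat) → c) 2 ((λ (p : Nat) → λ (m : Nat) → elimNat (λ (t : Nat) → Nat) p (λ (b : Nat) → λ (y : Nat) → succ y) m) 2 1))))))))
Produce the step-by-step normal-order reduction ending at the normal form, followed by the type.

reduction (normal order):
  refl Nat (succ (succ (succ (succ (succ (succ ((λ (c : Nat) → λ (g : Nat) → c) 2 ((λ (p : Nat) → λ (m : Nat) → elimNat (λ (t : Nat) → Nat) p (λ (b : Nat) → λ (y : Nat) → succ y) m) 2 1))))))))
  ~> refl Nat (succ (succ (succ (succ (succ (succ ((λ (c : Nat) → 2) ((λ (g : Nat) → λ (p : Nat) → elimNat (λ (m : Nat) → Nat) g (λ (t : Nat) → λ (b : Nat) → succ b) p) 2 1))))))))
  ~> refl Nat 8
type:
  Eq Nat 8 8


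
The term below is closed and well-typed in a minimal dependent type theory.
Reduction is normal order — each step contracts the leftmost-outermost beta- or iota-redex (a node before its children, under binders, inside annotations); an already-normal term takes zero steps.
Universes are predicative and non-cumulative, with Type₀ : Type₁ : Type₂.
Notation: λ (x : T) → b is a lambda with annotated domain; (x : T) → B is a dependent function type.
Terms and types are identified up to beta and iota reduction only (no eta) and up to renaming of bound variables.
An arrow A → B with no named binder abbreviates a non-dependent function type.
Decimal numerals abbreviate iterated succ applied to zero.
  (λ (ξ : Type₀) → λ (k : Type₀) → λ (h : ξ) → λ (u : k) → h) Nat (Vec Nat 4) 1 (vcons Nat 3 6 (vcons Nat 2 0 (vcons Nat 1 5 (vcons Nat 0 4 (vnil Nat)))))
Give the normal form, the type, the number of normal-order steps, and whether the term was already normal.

resulting normal form:
  1
inferred type:
  Nat
reduction steps (normal order): 4
started in normal form: no
first redex: a beta-redex


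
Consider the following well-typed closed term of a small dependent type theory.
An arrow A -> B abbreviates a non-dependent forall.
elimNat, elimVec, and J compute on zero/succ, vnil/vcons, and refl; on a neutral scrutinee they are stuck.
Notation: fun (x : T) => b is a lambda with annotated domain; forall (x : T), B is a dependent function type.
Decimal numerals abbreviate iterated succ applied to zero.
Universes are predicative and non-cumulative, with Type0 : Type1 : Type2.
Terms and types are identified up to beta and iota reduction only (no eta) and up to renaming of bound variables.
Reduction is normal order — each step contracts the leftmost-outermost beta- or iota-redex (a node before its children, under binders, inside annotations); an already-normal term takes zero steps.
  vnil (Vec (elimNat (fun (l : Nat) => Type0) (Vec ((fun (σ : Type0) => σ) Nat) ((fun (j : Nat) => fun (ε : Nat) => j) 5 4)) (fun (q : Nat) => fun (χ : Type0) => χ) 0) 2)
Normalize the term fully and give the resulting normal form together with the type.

resulting normal form:
  vnil (Vec (Vec Nat 5) 2)
inferred type:
  Vec (Vec (Vec Nat 5) 2) 0


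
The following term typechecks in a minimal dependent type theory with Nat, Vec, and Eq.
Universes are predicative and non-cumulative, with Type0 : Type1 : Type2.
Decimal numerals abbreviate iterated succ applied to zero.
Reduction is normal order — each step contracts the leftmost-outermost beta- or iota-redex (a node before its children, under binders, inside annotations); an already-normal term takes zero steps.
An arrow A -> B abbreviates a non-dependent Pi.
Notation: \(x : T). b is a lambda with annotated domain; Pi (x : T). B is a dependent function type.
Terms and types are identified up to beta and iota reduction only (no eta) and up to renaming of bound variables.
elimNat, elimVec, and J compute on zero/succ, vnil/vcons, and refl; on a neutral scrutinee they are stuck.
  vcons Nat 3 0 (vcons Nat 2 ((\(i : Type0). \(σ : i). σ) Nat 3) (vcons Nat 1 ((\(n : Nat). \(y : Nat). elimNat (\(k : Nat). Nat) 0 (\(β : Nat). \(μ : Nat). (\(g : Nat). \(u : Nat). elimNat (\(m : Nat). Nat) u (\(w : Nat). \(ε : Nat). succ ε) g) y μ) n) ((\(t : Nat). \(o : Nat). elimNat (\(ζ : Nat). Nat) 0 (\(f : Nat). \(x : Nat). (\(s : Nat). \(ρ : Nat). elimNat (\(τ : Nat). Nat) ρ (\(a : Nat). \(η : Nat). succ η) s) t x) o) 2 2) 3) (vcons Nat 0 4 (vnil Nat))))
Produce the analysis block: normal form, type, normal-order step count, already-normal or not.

resulting normal form:
  vcons Nat 3 0 (vcons Nat 2 3 (vcons Nat 1 12 (vcons Nat 0 4 (vnil Nat))))
the term's type:
  Vec Nat 4
normal-order step count: 56
started in normal form: no
first contracted redex: a beta-redex


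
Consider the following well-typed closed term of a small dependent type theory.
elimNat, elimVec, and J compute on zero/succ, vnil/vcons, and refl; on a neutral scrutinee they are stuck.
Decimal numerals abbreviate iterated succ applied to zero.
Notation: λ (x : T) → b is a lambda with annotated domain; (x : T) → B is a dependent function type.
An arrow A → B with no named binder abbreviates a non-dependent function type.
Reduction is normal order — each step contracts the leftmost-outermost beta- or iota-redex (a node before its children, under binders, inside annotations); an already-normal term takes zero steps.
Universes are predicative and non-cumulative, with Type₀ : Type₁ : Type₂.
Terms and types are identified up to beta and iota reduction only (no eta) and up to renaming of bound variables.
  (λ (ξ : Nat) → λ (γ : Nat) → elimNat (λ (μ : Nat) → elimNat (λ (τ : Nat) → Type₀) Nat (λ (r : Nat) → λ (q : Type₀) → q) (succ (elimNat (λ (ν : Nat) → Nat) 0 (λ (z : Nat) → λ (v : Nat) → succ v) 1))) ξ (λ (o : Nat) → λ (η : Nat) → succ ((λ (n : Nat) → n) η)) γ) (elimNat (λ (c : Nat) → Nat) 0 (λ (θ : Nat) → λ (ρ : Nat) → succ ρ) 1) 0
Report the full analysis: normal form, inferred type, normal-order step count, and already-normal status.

reduced normal form:
  1
type:
  Nat
reduction steps (normal order): 7
started in normal form: no
first redex: a beta-redex


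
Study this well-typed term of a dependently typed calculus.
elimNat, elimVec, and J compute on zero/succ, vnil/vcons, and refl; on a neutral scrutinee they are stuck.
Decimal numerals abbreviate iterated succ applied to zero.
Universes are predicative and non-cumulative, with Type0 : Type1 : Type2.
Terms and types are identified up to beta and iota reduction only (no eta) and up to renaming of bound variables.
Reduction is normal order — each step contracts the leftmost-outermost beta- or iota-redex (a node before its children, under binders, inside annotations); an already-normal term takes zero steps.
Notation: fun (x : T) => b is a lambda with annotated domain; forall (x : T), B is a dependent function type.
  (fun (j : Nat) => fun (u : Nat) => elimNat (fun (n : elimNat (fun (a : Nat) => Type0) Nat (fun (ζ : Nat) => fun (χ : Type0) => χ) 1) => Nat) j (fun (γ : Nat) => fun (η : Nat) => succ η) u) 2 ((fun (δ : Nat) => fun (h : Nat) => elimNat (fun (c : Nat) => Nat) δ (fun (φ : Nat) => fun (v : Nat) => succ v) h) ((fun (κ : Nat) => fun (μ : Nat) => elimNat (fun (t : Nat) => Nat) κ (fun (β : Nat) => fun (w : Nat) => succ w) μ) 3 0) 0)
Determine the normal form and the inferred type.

resulting normal form:
  5
type:
  Nat


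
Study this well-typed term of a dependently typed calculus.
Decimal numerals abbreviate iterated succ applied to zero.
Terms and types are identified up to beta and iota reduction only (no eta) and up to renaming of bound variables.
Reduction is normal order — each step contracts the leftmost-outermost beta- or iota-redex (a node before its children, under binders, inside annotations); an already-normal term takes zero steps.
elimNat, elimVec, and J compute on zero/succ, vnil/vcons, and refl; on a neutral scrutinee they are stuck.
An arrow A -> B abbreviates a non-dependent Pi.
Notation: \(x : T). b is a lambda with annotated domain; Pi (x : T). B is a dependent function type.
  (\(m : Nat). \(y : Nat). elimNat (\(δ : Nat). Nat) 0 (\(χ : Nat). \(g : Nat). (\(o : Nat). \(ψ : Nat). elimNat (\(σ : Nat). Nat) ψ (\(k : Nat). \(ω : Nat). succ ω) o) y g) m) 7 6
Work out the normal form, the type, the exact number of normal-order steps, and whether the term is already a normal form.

normal form:
  42
the term's type:
  Nat
reduction steps (normal order): 171
started in normal form: no
first redex: a beta-redex


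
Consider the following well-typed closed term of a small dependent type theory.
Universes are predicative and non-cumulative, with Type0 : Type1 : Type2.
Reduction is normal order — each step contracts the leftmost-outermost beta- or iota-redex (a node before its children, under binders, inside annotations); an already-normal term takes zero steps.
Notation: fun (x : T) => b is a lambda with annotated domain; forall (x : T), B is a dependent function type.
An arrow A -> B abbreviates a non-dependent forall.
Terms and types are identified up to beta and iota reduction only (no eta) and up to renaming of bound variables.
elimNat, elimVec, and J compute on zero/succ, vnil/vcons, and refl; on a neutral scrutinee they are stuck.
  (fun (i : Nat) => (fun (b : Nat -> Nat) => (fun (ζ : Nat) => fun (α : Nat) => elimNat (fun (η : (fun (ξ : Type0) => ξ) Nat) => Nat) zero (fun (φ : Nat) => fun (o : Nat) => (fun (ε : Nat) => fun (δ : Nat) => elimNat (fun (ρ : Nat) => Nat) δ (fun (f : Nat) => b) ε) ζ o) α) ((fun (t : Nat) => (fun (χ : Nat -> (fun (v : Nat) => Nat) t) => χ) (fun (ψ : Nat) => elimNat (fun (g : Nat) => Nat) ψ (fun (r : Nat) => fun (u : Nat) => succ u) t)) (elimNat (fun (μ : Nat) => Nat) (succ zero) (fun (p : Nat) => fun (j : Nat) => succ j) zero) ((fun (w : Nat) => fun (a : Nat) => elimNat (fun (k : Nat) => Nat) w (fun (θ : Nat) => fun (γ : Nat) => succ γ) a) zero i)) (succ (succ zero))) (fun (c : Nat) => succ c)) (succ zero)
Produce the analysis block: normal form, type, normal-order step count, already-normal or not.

resulting normal form:
  succ (succ (succ (succ zero)))
inferred type:
  Nat
normal-order step count: 57
started in normal form: no
first contracted redex: a beta-redex


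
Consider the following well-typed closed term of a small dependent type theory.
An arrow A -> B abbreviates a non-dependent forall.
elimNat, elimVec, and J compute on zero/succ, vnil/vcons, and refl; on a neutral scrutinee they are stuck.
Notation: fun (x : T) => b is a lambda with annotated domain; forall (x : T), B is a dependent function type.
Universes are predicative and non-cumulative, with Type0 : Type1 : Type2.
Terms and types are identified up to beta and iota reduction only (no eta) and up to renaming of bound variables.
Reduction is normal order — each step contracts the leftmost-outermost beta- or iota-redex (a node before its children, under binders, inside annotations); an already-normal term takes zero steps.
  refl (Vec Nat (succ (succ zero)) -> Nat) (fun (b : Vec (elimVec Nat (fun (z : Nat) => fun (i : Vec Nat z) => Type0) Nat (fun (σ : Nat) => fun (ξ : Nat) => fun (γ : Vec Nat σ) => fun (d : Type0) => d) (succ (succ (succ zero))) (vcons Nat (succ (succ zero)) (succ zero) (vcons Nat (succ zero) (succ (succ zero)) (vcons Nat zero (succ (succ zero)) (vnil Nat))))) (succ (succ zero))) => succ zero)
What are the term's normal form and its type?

normal form:
  refl (Vec Nat (succ (succ zero)) -> Nat) (fun (b : Vec Nat (succ (succ zero))) => succ zero)
type:
  Eq (Vec Nat (succ (succ zero)) -> Nat) (fun (b : Vec Nat (succ (succ zero))) => succ zero) (fun (z : Vec Nat (succ (succ zero))) => succ zero)
observation: the term reaches its normal form after 16 normal-order steps.


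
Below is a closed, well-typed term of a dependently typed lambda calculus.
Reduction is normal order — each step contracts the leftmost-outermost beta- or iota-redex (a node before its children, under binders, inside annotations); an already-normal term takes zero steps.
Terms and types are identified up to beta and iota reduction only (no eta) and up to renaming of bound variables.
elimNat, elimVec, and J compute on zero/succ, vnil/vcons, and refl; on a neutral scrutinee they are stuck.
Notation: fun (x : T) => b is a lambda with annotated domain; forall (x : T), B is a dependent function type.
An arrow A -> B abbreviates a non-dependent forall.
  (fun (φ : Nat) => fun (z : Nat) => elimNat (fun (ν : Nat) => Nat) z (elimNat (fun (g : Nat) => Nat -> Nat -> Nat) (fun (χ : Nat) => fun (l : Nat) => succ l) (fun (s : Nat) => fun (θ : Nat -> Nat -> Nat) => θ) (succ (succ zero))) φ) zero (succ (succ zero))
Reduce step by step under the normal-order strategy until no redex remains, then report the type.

normal-order reduction:
  (fun (φ : Nat) => fun (z : Nat) => elimNat (fun (ν : Nat) => Nat) z (elimNat (fun (g : Nat) => Nat -> Nat -> Nat) (fun (χ : Nat) => fun (l : Nat) => succ l) (fun (s : Nat) => fun (θ : Nat -> Nat -> Nat) => θ) (succ (succ zero))) φ) zero (succ (succ zero))
  ~> (fun (φ : Nat) => elimNat (fun (z : Nat) => Nat) φ (elimNat (fun (ν : Nat) => Nat -> Nat -> Nat) (fun (g : Nat) => fun (χ : Nat) => succ χ) (fun (l : Nat) => fun (s : Nat -> Nat -> Nat) => s) (succ (succ zero))) zero) (succ (succ zero))
  ~> elimNat (fun (φ : Nat) => Nat) (succ (succ zero)) (elimNat (fun (z : Nat) => Nat -> Nat -> Nat) (fun (ν : Nat) => fun (g : Nat) => succ g) (fun (χ : Nat) => fun (l : Nat -> Nat -> Nat) => l) (succ (succ zero))) zero
  ~> succ (succ zero)
type:
  Nat
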